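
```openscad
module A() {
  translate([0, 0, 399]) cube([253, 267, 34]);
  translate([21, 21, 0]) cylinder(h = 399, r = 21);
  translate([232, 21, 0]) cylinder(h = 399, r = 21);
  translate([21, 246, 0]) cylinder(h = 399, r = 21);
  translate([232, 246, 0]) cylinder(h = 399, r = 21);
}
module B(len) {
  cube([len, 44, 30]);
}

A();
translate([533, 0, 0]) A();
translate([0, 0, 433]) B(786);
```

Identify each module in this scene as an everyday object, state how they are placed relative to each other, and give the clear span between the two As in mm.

Second stool starts at x = 533; first ends at x = 253; clear span = 533 − 253 = 280 mm.

A is a stool. B is a beam. A beam spans the tops of two stools. The clear span between the two stools is 280 mm.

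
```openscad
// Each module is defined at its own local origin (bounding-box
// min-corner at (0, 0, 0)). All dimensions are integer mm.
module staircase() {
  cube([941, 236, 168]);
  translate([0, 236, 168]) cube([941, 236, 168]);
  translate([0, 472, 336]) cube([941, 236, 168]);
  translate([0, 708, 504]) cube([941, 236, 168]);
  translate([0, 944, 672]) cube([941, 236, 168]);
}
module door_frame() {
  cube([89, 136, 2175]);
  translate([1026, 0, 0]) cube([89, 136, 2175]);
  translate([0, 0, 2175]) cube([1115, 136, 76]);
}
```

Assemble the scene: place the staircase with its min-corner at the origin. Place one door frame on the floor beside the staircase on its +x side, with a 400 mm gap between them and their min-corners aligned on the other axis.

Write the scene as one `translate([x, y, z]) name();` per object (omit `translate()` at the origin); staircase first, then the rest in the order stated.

staircase();
translate([1341, 0, 0]) door_frame();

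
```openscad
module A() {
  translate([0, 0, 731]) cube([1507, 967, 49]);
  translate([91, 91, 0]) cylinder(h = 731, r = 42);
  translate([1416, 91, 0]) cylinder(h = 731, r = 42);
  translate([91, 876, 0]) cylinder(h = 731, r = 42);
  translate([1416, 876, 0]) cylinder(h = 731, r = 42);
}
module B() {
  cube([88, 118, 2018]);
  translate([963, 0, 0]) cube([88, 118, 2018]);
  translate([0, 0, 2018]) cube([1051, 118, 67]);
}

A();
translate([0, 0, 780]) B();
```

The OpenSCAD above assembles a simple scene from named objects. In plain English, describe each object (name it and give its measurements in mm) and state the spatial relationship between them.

A is a table with a 1507×967 mm rectangular top, 49 mm thick, top surface at z = 780 mm, supported by four round legs of 84 mm diameter, each leg's bounding box inset 49 mm from the nearest pair of top edges, running from the floor.

B is a rectangular door frame: two vertical jambs of 88×118 mm section, 2018 mm tall, with a clear opening 875 mm wide between their inner faces. A header 67 mm tall and 118 mm deep lies on top of the jambs and spans the full outside width.

The door frame is on top of the table.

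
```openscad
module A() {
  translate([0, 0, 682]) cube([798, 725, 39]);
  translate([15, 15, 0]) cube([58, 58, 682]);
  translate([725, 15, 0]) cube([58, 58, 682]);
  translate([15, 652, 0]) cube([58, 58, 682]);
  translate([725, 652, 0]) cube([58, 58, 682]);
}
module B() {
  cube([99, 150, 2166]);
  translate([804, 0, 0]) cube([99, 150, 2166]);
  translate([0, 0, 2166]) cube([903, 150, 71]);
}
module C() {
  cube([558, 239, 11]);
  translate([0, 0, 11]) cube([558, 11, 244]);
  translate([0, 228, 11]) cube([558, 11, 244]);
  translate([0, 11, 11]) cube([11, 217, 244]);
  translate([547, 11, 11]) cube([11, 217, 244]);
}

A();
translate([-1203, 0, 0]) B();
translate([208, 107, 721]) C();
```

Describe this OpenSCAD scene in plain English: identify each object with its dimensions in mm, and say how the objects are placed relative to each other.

A is a rectangular dining table. The top is 798×725×39 mm with its upper surface at z = 721 mm. It stands on four 58×58 mm square legs, each inset 15 mm from the nearest pair of top edges, running from the floor to the underside of the top.

B is a door frame. The clear opening is 705 mm wide and 2166 mm high. Two 99 mm wide jambs, 150 mm deep, stand either side of the opening from the floor to the top of the opening. A 71 mm thick head sits across the top of both jambs, spanning the full outside width of the frame.

C is an open-topped rectangular box: outside dimensions 558×239×255 mm, with a uniform wall and base thickness of 11 mm. The base is a full 558×239 slab on the floor; four walls sit on top of the base. The front and back walls (the −y and +y sides) span the full width; the two side walls fit between them.

The door frame is on the floor beside the table on its −x side. The open box is on top of the table.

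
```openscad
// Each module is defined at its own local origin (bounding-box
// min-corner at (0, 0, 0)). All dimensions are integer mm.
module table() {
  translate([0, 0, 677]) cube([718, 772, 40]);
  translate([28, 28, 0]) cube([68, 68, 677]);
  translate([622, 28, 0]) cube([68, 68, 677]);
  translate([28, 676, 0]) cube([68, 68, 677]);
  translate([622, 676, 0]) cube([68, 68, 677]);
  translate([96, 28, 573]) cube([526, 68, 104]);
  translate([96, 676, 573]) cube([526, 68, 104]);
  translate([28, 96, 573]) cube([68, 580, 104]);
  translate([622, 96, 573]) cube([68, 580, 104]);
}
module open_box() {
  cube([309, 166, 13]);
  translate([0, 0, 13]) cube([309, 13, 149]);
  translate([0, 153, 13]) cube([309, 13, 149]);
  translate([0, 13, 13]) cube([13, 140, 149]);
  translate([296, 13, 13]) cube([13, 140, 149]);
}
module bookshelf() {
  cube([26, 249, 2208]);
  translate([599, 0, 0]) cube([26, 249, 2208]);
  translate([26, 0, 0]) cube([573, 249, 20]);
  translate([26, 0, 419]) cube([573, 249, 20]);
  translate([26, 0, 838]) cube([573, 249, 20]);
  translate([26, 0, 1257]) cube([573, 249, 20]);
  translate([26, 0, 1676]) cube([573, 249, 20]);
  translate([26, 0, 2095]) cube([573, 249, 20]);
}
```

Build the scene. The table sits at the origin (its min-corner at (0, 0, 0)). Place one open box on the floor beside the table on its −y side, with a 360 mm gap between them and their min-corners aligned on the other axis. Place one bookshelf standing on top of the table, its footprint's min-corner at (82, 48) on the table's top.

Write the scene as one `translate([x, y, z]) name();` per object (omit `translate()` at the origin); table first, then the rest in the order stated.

table();
translate([0, -526, 0]) open_box();
translate([82, 48, 717]) bookshelf();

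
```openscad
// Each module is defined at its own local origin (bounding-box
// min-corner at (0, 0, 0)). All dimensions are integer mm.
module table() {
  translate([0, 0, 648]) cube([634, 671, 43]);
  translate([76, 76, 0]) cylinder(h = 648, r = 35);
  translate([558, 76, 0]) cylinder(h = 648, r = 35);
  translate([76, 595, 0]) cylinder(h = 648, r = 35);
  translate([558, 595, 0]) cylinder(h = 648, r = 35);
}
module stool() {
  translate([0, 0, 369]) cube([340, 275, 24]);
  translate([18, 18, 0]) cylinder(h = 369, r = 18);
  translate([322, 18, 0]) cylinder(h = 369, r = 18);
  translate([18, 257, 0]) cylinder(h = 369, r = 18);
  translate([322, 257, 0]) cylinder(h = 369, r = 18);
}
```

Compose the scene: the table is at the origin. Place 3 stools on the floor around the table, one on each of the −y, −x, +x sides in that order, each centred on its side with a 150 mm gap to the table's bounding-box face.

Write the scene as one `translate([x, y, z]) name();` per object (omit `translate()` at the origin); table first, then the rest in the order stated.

table();
translate([147, -425, 0]) stool();
translate([-490, 198, 0]) stool();
translate([784, 198, 0]) stool();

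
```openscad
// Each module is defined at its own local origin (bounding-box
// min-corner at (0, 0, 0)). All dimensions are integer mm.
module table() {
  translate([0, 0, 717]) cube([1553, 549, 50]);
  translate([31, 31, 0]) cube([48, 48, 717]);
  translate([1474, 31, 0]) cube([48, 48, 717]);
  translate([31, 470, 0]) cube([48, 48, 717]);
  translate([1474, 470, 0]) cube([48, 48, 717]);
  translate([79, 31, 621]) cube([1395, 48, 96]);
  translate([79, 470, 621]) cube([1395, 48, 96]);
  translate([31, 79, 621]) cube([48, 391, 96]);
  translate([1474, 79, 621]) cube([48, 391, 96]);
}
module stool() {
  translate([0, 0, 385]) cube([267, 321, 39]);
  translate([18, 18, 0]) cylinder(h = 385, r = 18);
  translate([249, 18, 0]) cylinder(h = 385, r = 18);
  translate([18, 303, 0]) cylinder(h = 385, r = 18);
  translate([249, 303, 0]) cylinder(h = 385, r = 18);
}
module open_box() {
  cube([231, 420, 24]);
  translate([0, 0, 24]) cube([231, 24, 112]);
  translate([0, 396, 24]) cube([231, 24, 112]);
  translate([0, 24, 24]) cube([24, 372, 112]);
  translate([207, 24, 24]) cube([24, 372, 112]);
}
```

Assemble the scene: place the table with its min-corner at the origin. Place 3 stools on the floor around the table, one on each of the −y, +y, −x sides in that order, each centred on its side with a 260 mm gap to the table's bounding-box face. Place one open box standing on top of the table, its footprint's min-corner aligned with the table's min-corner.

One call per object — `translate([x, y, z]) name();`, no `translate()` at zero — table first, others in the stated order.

table();
translate([643, -581, 0]) stool();
translate([643, 809, 0]) stool();
translate([-527, 114, 0]) stool();
translate([0, 0, 767]) open_box();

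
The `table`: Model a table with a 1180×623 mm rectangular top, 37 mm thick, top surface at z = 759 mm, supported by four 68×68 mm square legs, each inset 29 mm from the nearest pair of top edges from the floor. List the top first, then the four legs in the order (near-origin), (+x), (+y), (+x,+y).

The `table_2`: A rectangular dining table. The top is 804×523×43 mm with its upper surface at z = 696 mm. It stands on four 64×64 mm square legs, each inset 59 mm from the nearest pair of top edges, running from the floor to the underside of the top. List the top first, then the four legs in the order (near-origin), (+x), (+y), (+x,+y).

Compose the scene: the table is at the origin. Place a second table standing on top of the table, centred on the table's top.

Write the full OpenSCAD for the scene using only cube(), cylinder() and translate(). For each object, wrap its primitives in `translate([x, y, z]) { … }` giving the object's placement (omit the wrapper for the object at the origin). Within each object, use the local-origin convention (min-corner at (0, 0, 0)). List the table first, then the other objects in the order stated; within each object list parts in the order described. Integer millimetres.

translate([0, 0, 722]) cube([1180, 623, 37]);
translate([29, 29, 0]) cube([68, 68, 722]);
translate([1083, 29, 0]) cube([68, 68, 722]);
translate([29, 526, 0]) cube([68, 68, 722]);
translate([1083, 526, 0]) cube([68, 68, 722]);
translate([188, 50, 759]) {
  translate([0, 0, 653]) cube([804, 523, 43]);
  translate([59, 59, 0]) cube([64, 64, 653]);
  translate([681, 59, 0]) cube([64, 64, 653]);
  translate([59, 400, 0]) cube([64, 64, 653]);
  translate([681, 400, 0]) cube([64, 64, 653]);
}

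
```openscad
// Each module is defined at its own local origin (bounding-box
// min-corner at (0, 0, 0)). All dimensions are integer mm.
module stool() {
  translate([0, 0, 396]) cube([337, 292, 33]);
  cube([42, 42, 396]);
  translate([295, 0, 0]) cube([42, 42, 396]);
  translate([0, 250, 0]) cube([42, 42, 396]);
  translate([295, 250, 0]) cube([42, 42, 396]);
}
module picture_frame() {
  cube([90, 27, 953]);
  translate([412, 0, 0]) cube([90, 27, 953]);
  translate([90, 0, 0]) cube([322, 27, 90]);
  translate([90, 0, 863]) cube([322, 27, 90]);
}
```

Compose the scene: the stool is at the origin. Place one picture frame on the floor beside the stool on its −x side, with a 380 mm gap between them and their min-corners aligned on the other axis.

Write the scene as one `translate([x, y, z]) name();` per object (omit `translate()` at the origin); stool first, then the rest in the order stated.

stool();
translate([-882, 0, 0]) picture_frame();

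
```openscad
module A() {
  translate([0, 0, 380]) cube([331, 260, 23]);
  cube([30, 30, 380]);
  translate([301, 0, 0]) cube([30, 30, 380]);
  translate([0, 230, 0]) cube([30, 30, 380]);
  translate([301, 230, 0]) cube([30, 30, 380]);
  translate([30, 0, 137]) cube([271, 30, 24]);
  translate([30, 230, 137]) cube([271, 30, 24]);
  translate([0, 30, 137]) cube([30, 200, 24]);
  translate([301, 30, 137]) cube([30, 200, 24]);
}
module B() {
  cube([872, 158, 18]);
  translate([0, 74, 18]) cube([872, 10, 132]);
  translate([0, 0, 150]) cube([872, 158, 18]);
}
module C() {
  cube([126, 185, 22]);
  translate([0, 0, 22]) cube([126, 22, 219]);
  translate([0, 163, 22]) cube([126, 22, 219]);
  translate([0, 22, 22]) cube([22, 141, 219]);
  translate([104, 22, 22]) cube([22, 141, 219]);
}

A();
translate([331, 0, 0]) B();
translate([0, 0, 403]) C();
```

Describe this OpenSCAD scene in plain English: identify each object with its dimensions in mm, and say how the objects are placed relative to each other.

A is a simple wooden stool: a rectangular seat 331 mm (x) by 260 mm (y), 23 mm thick, top face at z = 403 mm, on four square legs, each 30×30 mm in cross-section. The legs rest on z = 0, each flush with a corner of the seat. Four stretchers, 30 mm wide and 24 mm tall, connect adjacent legs with their undersides at z = 137 mm, each running between the inner faces of the legs it joins and aligned with the legs' outer faces on the other axis.

B is an I-beam lying along x, 872 mm long. Overall section height 168 mm. Two flanges 158 mm wide (y) and 18 mm thick, one on the floor and one at the top; a web 10 mm thick runs between them, centred on the flange width.

C is an open storage box with external size 126×185×241 mm and wall thickness 22 mm (the base is also 22 mm thick). The base covers the whole footprint; the four walls stand on the base, with the y-facing walls full-width and the x-facing walls fitting between their inner faces.

The I-beam is against the stool's +x side, with their −y faces flush. The open box is on top of the stool.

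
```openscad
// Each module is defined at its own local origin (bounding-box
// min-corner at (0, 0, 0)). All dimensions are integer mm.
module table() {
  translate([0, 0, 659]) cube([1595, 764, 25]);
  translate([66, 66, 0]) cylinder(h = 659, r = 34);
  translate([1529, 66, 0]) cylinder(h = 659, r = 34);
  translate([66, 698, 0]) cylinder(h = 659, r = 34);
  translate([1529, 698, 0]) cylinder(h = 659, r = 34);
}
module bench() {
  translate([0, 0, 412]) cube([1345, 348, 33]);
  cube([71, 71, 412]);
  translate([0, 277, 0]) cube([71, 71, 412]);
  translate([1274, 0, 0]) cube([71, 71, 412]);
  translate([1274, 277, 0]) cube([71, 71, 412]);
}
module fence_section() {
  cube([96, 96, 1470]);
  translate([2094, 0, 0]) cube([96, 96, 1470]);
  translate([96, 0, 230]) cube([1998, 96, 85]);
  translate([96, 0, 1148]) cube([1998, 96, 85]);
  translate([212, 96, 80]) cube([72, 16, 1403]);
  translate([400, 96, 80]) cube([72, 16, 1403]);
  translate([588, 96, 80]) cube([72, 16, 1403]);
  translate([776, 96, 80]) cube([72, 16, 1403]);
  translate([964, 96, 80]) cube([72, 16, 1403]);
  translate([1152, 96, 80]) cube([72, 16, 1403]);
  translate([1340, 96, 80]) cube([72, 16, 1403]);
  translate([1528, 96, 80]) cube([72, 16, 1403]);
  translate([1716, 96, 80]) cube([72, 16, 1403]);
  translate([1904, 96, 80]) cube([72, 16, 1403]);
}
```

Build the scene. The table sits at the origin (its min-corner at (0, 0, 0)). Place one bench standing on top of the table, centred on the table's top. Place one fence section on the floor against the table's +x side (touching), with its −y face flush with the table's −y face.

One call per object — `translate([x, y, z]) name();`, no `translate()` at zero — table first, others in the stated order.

table();
translate([125, 208, 684]) bench();
translate([1595, 0, 0]) fence_section();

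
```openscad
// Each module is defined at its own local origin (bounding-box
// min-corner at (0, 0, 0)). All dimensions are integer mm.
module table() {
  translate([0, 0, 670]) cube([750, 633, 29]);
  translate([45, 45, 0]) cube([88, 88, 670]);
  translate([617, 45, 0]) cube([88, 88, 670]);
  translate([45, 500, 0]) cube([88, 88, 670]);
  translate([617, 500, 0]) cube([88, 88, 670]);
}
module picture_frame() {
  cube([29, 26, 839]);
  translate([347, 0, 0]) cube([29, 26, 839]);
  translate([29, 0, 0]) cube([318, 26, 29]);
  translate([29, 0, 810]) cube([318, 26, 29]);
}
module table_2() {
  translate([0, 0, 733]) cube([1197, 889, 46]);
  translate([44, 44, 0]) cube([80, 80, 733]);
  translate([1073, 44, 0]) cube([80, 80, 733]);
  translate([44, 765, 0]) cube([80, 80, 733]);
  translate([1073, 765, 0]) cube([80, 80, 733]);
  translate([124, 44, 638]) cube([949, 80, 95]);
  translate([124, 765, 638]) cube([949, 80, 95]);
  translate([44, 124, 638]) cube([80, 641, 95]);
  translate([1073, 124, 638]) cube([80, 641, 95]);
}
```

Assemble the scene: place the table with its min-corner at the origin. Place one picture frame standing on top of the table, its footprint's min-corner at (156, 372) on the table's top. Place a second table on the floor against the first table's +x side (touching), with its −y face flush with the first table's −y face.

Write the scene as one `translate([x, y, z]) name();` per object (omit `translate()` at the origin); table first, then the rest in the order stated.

table();
translate([156, 372, 699]) picture_frame();
translate([750, 0, 0]) table_2();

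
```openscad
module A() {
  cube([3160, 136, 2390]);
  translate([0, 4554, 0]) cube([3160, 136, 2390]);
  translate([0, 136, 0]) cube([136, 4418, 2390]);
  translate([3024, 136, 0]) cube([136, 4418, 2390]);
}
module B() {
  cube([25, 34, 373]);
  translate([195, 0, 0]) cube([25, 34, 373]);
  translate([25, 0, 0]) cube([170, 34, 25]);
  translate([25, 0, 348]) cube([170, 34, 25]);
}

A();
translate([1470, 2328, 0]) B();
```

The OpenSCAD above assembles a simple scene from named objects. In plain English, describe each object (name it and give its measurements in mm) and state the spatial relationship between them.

A is the wall frame of a small rectangular building: four walls, each 2390 mm tall and 136 mm thick, enclosing a footprint 3160 mm (x) by 4690 mm (y) outside-to-outside, with no floor or roof. The front and back walls (the −y and +y sides) span the full width; the two side walls fit between them.

B is a picture frame with a 170×323 mm rectangular opening (x by z) and a uniform 25 mm border on every side. Frame depth is 34 mm along y. It is built from two vertical stiles running the full outside height and two horizontal rails spanning the gap between the stiles.

The picture frame sits inside the house frame, centred.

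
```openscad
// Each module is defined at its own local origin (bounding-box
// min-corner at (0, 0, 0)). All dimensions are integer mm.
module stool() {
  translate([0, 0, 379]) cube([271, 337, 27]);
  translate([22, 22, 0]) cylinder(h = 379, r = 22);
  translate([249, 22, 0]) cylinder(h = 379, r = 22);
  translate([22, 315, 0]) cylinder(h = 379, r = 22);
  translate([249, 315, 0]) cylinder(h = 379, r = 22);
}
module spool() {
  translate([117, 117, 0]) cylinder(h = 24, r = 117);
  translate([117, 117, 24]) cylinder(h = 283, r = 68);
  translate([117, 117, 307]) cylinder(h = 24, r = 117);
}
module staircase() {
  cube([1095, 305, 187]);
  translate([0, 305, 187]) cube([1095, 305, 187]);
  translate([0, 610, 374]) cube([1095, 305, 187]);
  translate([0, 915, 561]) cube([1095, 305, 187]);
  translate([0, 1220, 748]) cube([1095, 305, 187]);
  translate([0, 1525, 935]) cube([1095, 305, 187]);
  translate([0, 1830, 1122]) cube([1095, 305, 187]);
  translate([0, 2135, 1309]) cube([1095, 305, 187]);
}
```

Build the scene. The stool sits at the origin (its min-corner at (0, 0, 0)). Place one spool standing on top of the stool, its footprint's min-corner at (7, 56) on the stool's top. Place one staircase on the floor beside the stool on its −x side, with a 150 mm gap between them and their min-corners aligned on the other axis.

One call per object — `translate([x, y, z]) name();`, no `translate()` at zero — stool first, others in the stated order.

stool();
translate([7, 56, 406]) spool();
translate([-1245, 0, 0]) staircase();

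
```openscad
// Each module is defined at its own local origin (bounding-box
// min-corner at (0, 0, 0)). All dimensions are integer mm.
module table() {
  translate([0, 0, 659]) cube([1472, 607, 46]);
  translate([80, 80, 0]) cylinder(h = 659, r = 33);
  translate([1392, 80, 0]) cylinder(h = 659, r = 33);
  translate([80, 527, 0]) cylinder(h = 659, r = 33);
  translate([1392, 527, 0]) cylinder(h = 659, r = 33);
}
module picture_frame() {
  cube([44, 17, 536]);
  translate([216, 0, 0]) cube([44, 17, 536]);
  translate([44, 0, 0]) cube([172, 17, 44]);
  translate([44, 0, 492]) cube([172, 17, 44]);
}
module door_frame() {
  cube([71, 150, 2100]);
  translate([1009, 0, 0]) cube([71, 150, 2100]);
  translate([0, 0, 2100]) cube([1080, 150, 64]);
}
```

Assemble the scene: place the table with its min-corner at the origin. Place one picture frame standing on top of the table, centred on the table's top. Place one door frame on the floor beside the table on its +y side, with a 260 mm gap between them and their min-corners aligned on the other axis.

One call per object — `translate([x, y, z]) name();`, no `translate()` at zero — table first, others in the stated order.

table();
translate([606, 295, 705]) picture_frame();
translate([0, 867, 0]) door_frame();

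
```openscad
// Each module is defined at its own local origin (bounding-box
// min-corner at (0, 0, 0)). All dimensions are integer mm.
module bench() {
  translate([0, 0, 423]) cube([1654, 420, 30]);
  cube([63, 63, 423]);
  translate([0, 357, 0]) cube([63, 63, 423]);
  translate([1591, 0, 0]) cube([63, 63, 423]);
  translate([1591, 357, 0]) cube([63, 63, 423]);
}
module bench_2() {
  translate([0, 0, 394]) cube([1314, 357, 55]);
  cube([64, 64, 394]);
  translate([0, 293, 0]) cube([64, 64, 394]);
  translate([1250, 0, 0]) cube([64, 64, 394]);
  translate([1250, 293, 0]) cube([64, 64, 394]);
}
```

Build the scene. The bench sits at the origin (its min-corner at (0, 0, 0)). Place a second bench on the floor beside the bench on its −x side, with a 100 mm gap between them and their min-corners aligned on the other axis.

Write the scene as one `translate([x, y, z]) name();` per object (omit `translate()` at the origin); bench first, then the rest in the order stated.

bench();
translate([-1414, 0, 0]) bench_2();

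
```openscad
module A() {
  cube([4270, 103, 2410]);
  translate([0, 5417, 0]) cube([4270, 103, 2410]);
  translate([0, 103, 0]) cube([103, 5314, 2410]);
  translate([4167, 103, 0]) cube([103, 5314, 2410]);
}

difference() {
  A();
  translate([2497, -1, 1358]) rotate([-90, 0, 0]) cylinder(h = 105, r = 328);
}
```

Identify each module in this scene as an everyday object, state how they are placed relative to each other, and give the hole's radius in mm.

A is a house frame. The house frame has a circular hole through its front wall. The hole's radius is 328 mm.

The subtracted cylinder has r = 328 mm.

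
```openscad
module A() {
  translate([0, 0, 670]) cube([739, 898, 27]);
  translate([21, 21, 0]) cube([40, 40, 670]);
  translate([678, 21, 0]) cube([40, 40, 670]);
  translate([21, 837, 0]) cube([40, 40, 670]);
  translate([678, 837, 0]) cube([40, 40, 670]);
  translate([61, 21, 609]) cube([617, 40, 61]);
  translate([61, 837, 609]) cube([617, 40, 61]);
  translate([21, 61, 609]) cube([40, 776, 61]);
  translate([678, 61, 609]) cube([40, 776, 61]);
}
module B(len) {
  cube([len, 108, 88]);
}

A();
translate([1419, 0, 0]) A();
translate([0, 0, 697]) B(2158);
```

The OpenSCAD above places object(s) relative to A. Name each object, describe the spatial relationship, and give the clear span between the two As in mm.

Second table starts at x = 1419; first ends at x = 739; clear span = 1419 − 739 = 680 mm.

A is a table. B is a beam. A beam spans the tops of two tables. The clear span between the two tables is 680 mm.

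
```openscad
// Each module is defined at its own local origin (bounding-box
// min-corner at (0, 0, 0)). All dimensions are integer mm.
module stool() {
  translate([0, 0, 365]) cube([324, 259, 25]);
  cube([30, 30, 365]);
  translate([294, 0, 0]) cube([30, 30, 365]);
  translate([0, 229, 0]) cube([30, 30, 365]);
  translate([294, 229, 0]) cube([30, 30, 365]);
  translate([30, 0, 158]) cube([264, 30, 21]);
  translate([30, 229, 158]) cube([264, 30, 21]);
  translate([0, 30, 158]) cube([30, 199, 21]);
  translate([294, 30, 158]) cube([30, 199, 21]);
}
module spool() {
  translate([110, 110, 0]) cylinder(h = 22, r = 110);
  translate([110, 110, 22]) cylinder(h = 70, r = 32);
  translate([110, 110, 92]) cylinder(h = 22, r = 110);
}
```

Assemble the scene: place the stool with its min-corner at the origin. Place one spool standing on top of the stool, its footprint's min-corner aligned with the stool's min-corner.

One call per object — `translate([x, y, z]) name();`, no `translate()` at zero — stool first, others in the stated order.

stool();
translate([0, 0, 390]) spool();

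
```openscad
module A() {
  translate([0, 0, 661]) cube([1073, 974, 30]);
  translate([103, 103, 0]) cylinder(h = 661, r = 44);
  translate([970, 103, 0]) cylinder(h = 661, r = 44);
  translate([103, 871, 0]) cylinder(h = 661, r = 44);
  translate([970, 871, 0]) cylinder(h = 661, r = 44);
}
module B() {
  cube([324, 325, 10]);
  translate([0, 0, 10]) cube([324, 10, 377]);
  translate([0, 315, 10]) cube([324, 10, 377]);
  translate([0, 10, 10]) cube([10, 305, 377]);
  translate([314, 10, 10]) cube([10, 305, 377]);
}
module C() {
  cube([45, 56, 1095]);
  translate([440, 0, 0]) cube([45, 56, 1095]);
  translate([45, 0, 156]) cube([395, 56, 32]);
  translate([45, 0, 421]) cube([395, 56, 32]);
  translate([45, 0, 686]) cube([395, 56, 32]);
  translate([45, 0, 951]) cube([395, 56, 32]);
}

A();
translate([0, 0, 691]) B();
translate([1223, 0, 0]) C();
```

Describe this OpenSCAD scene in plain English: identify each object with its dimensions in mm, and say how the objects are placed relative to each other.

A is a rectangular dining table. The top is 1073×974×30 mm with its upper surface at z = 691 mm. It stands on four round legs of 88 mm diameter, each leg's bounding box inset 59 mm from the nearest pair of top edges, running from the floor to the underside of the top.

B is an open-topped rectangular box: outside dimensions 324×325×387 mm, with a uniform wall and base thickness of 10 mm. The base is a full 324×325 slab on the floor; four walls sit on top of the base. The front and back walls (the −y and +y sides) span the full width; the two side walls fit between them.

C is a straight ladder. Two 45×56 mm vertical rails, 1095 mm tall, stand 485 mm apart (outside-to-outside) with their front faces coplanar on the −y side. 4 rungs, each 56 mm deep and 32 mm tall, span between the inner faces of the rails, front faces flush with the rails. The lowest rung's underside is at z = 156 mm and rungs are spaced 265 mm apart (underside to underside).

The open box is on top of the table. The ladder is on the floor beside the table on its +x side.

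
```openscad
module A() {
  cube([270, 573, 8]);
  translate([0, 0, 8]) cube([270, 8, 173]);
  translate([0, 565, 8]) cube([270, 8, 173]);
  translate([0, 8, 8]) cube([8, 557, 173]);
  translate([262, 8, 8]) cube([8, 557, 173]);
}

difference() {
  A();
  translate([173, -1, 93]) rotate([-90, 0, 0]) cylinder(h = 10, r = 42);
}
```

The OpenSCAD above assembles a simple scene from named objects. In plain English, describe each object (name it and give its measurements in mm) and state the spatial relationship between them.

A is an open storage box with external size 270×573×181 mm and wall thickness 8 mm (the base is also 8 mm thick). The base covers the whole footprint; the four walls stand on the base, with the y-facing walls full-width and the x-facing walls fitting between their inner faces.

The open box has a circular hole of radius 42 mm through its front wall, centred at (x = 173, z = 93).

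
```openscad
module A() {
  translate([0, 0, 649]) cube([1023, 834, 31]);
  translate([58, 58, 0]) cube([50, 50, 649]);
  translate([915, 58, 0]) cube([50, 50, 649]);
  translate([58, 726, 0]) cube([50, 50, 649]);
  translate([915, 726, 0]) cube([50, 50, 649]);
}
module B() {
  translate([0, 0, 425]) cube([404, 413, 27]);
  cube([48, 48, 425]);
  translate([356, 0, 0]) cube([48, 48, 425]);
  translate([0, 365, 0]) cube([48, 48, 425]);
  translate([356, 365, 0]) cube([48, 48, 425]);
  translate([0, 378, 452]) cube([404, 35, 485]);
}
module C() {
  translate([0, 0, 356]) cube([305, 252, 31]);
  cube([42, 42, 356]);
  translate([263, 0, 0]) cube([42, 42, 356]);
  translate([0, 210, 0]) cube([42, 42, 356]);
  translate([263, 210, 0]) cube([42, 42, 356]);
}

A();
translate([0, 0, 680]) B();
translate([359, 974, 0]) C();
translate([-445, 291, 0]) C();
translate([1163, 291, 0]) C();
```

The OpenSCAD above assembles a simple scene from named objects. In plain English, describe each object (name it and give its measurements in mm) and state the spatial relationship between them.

A is a table: top 1023 mm (x) × 834 mm (y), 31 mm thick, upper face at z = 680 mm, on four 50×50 mm square legs, each inset 58 mm from the nearest pair of top edges, running from z = 0 to the bottom of the top.

B is a chair: 404×413 mm seat, 27 mm thick, top at z = 452 mm, on four 48 mm square corner legs flush with the seat edges. A 35 mm thick backrest slab spans the full seat width, extending 485 mm above the seat top, its back face flush with the seat's +y edge.

C is a simple wooden stool: a rectangular seat 305 mm (x) by 252 mm (y), 31 mm thick, top face at z = 387 mm, on four square legs, each 42×42 mm in cross-section. The legs rest on z = 0, each flush with a corner of the seat.

The chair is on top of the table. Three stools sit around the table at the +y, −x, +x sides.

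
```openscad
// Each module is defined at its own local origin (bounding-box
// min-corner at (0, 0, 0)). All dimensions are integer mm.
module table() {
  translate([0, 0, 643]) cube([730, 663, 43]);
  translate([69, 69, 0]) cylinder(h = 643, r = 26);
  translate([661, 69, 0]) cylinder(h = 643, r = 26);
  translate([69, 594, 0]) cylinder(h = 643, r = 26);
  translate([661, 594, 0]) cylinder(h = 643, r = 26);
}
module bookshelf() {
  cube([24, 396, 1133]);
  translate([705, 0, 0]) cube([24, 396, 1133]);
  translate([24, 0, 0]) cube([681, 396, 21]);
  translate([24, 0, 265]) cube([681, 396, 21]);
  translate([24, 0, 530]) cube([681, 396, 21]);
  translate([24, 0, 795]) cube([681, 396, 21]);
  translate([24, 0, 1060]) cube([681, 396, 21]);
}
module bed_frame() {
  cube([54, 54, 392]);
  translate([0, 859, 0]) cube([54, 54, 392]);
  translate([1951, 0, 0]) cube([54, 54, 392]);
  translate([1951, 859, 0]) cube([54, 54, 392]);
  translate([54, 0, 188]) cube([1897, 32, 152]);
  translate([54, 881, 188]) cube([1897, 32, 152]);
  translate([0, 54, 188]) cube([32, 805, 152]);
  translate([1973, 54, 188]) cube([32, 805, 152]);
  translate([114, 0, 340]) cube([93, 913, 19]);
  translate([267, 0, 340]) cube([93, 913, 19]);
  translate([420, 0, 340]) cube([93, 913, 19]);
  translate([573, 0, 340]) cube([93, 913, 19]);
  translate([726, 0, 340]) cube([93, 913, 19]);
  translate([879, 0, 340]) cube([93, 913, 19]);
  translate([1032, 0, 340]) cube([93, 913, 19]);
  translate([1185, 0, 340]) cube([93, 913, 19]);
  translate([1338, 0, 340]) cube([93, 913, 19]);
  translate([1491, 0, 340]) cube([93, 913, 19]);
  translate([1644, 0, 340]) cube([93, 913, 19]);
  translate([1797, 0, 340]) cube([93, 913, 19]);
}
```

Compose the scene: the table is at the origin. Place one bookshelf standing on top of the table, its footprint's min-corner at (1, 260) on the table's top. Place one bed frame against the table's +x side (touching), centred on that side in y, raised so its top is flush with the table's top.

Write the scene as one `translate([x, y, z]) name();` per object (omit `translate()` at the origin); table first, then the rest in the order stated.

table();
translate([1, 260, 686]) bookshelf();
translate([730, -125, 294]) bed_frame();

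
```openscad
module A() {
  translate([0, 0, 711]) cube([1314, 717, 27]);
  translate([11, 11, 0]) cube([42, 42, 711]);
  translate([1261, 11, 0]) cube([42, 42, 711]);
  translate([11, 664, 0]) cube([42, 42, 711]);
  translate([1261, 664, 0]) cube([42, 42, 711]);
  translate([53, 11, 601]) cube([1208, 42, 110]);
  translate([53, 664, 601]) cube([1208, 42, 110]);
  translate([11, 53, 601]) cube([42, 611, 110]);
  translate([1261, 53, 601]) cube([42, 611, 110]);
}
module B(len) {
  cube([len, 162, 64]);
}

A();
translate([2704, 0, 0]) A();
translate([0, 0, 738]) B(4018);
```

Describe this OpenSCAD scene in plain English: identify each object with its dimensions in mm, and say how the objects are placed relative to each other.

A is a table: top 1314 mm (x) × 717 mm (y), 27 mm thick, upper face at z = 738 mm, on four 42×42 mm square legs, each inset 11 mm from the nearest pair of top edges, running from z = 0 to the bottom of the top. Four apron rails, 42 mm thick and 110 mm tall, run between adjacent legs with their top edges flush with the underside of the top and their outer faces flush with the legs' outer faces.

B is a rectangular beam 4018 mm long (x), 162 mm deep (y), 64 mm thick (z).

The beam spans the tops of two tables placed 1390 mm apart, resting at z = 738 mm.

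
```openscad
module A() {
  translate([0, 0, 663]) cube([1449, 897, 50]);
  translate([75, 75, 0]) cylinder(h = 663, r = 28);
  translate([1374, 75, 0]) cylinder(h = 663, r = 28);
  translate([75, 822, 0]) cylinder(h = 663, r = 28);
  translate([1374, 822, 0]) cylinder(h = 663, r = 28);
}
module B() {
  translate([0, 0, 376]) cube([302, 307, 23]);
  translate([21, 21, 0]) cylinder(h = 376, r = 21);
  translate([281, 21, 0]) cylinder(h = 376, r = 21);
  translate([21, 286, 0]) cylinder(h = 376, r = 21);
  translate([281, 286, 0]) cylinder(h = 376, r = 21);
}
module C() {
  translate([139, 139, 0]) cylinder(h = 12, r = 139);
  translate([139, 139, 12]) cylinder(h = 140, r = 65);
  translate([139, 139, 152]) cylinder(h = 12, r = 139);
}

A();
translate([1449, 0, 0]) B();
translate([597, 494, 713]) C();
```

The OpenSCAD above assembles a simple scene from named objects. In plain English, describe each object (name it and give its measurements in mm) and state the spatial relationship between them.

A is a rectangular dining table. The top is 1449×897×50 mm with its upper surface at z = 713 mm. It stands on four round legs of 56 mm diameter, each leg's bounding box inset 47 mm from the nearest pair of top edges, running from the floor to the underside of the top.

B is a simple wooden stool: a rectangular seat 302 mm (x) by 307 mm (y), 23 mm thick, top face at z = 399 mm, on four round legs, each 42 mm in diameter. The legs rest on z = 0, each leg's axis is inset half a diameter from the nearest pair of seat edges (so the leg's bounding box is flush with the corner).

C is a spool: two coaxial disc flanges of radius 139 mm and thickness 12 mm, joined by a core cylinder of radius 65 mm and height 140 mm. The lower flange rests on z = 0 and the three cylinders share a vertical axis.

The stool is against the table's +x side, with their −y faces flush. The spool is on top of the table.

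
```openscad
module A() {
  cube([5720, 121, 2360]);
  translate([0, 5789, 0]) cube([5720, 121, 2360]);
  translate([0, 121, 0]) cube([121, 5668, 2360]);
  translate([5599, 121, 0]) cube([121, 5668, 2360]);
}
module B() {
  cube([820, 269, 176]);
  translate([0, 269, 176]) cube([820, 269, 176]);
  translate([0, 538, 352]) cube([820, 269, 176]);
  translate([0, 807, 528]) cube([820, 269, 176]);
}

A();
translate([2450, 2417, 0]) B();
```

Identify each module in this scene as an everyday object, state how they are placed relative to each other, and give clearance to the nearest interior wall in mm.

A is a house frame. B is a staircase. The staircase sits inside the house frame, centred. The clearance to the nearest interior wall is 2296 mm.

Clearances: x = 2329, y = 2296; minimum 2296 mm.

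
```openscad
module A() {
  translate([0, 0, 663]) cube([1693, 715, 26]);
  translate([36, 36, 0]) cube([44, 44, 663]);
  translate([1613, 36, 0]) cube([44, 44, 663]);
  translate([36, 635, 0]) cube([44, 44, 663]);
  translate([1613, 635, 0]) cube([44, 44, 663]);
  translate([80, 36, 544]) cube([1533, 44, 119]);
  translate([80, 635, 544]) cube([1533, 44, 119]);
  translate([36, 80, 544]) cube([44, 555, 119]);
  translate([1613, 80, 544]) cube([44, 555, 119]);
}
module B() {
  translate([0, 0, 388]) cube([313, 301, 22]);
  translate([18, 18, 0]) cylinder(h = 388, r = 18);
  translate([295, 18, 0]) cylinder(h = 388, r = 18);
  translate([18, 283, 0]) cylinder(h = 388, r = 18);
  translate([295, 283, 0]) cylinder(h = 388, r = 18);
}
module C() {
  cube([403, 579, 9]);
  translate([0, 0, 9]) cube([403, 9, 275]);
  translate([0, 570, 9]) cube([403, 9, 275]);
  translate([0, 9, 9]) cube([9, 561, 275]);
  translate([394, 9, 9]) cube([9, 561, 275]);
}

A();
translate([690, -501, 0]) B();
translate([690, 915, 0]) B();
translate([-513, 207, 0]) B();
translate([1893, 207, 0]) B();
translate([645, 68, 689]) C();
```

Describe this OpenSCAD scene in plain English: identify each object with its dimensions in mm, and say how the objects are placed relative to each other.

A is a rectangular dining table. The top is 1693×715×26 mm with its upper surface at z = 689 mm. It stands on four 44×44 mm square legs, each inset 36 mm from the nearest pair of top edges, running from the floor to the underside of the top. Four apron rails, 44 mm thick and 119 mm tall, run between adjacent legs with their top edges flush with the underside of the top and their outer faces flush with the legs' outer faces.

B is a simple wooden stool: a rectangular seat 313 mm (x) by 301 mm (y), 22 mm thick, top face at z = 410 mm, on four round legs, each 36 mm in diameter. The legs rest on z = 0, each leg's axis is inset half a diameter from the nearest pair of seat edges (so the leg's bounding box is flush with the corner).

C is an open storage box with external size 403×579×284 mm and wall thickness 9 mm (the base is also 9 mm thick). The base covers the whole footprint; the four walls stand on the base, with the y-facing walls full-width and the x-facing walls fitting between their inner faces.

Four stools sit around the table at the −y, +y, −x, +x sides. The open box is on top of the table, centred.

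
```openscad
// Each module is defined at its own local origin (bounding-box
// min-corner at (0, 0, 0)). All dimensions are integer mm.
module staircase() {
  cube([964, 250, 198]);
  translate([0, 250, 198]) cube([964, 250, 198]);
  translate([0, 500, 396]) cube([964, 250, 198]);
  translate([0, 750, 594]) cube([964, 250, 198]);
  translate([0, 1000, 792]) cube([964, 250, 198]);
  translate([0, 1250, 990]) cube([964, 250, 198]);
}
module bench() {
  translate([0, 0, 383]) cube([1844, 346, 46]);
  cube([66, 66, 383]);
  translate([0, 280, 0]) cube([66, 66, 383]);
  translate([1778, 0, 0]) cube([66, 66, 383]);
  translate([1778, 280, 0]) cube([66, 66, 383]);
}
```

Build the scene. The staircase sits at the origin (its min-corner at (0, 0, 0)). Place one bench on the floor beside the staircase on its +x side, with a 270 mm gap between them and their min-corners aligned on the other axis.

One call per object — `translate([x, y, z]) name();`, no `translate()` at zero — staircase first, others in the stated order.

staircase();
translate([1234, 0, 0]) bench();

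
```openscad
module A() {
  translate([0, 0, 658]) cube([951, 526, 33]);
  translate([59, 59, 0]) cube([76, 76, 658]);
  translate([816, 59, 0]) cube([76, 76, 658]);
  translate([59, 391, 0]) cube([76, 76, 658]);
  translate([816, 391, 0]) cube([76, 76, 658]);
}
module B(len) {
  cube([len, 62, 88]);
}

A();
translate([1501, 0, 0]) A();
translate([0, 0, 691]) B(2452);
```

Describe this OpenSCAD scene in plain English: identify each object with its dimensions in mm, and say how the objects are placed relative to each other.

A is a table: top 951 mm (x) × 526 mm (y), 33 mm thick, upper face at z = 691 mm, on four 76×76 mm square legs, each inset 59 mm from the nearest pair of top edges, running from z = 0 to the bottom of the top.

B is a rectangular beam 2452 mm long (x), 62 mm deep (y), 88 mm thick (z).

The beam spans the tops of two tables placed 550 mm apart, resting at z = 691 mm.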